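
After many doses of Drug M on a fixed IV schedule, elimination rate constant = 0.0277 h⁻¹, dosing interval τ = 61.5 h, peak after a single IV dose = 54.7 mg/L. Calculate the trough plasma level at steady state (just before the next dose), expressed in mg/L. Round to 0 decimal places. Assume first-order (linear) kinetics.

12 mg/L

e^(−kτ) = e^(−0.02770 × 61.5) = 0.1820
Accumulation ratio R = 1 / (1 − e^(−kτ)) = 1 / (1 − 0.1820) = 1.222
Steady-state trough = C₀ × R × e^(−kτ) = 54.7 × 1.222 × 0.1820 = 12.17 mg/L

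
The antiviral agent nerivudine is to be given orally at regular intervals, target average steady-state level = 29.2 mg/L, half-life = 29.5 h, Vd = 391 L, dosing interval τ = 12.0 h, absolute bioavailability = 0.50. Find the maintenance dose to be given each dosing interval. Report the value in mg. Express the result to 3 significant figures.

k = ln2 / t½ = 0.693147 / 29.5 = 0.02350 h⁻¹
CL = k × Vd = 0.02350 × 391 = 9.189 L/h
At steady state, F × (Dose/τ) = Css × CL.
Dose = Css × CL × τ / F = 29.2 × 9.189 × 12.0 / 0.50 = 6440 mg

6440 mg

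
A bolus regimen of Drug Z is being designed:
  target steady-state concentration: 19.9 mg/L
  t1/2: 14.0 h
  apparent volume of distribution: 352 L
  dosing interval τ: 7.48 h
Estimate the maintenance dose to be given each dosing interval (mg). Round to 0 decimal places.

2594 mg

k = ln2 / t½ = 0.693147 / 14.0 = 0.04951 h⁻¹
CL = k × Vd = 0.04951 × 352 = 17.43 L/h
At steady state, Dose/τ = Css × CL.
Dose = Css × CL × τ = 19.9 × 17.43 × 7.48 = 2594 mg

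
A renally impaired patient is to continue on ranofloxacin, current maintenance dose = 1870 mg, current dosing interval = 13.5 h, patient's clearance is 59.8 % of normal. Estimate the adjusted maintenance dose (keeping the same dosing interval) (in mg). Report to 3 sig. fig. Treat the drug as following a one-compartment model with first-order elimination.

1120 mg

To keep the same average steady-state level, dosing rate must scale with clearance.
CL ratio = 59.8 / 100 = 0.5980
New dose (same interval) = 1870 × 0.5980 = 1118 mg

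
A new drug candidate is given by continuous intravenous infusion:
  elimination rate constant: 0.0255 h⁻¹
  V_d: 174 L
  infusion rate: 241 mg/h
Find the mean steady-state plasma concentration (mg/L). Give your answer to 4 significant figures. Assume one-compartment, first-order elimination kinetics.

CL = k × Vd = 0.02550 × 174 = 4.437 L/h
At steady state Css = R₀ / CL = 241 / 4.437 = 54.32 mg/L

54.32 mg/L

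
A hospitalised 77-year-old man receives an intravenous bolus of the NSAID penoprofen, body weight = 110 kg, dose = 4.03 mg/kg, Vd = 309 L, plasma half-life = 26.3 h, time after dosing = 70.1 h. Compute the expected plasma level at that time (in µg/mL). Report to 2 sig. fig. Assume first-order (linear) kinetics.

0.23 µg/mL

Total dose = 4.03 × 110 = 443.3 mg
C₀ = Dose / Vd = 443.3 / 309 = 1.435 mg/L
k = ln2 / t½ = 0.693147 / 26.3 = 0.02636 h⁻¹
C = C₀ · e^(−k·t) = 1.435 × e^(−0.02636 × 70.1)
  = 1.435 × 0.1576 = 0.2262 mg/L
(0.2262 mg/L = 0.2262 µg/mL)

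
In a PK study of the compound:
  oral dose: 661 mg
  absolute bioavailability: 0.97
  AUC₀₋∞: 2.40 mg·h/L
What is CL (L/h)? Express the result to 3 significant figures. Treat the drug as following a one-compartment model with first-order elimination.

CL = F·Dose / AUC = 0.97 × 661 / 2.40 = 267.2 L/h

267 L/h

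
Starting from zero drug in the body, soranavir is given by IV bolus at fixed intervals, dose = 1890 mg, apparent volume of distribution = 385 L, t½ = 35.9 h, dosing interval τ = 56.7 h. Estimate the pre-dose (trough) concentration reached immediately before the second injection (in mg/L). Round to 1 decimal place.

1.6 mg/L

C₀ per dose = Dose / Vd = 1890 / 385 = 4.909 mg/L
k = ln2 / t½ = 0.693147 / 35.9 = 0.01931 h⁻¹
Fraction remaining after one interval: r = e^(−kτ) = e^(−0.01931 × 56.7) = 0.3346
Before dose 2, 1 dose has been given (aged 1τ).
C_trough = C₀ × r = 4.909 × 0.3346 = 1.643 mg/L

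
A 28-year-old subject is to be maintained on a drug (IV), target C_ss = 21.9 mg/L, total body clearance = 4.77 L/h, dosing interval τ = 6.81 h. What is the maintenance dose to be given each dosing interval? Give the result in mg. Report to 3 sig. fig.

At steady state, Dose/τ = Css × CL.
Dose = Css × CL × τ = 21.9 × 4.770 × 6.81 = 711.4 mg

711 mg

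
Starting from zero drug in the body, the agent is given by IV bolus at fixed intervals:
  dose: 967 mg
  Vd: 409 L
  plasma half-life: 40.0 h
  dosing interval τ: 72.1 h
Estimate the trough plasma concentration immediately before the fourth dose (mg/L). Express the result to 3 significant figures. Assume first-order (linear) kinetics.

C₀ per dose = Dose / Vd = 967 / 409 = 2.364 mg/L
k = ln2 / t½ = 0.693147 / 40.0 = 0.01733 h⁻¹
Fraction remaining after one interval: r = e^(−kτ) = e^(−0.01733 × 72.1) = 0.2867
Before dose 4, 3 doses have been given (aged 1τ, 2τ, 3τ).
C_trough = C₀ × (r + r² + … + r^3) = C₀ × r(1−r^3)/(1−r)
        = 2.364 × 0.2867 × (1 − 0.02357) / (1 − 0.2867) = 0.9278 mg/L

0.928 mg/L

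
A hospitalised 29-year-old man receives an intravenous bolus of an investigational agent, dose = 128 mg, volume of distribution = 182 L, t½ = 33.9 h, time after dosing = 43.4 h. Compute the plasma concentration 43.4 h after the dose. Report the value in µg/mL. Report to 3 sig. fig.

C₀ = Dose / Vd = 128.0 / 182 = 0.7033 mg/L
k = ln2 / t½ = 0.693147 / 33.9 = 0.02045 h⁻¹
C = C₀ · e^(−k·t) = 0.7033 × e^(−0.02045 × 43.4)
  = 0.7033 × 0.4117 = 0.2895 mg/L
(0.2895 mg/L = 0.2895 µg/mL)

0.290 µg/mL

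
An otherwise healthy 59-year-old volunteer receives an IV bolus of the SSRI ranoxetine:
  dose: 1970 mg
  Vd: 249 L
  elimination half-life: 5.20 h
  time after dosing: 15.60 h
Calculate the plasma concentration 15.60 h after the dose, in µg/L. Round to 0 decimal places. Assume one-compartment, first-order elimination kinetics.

C₀ = Dose / Vd = 1970 / 249 = 7.912 mg/L
k = ln2 / t½ = 0.693147 / 5.20 = 0.1333 h⁻¹
t / t½ = 15.60 / 5.20 = 3 half-lives
C = C₀ × (1/2)^3 = 7.912 × 0.1250 = 0.9890 mg/L
Convert: 0.9890 mg/L × 1000 = 989.0 µg/L

989 µg/L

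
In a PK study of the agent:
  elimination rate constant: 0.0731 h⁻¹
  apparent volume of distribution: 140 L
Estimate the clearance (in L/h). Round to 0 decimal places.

CL = k × Vd = 0.0731 × 140 = 10.23 L/h

10 L/h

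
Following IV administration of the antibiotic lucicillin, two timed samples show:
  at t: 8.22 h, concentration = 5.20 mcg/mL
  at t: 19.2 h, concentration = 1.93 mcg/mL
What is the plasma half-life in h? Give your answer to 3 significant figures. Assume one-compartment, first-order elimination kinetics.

7.68 h

k = ln(C₁/C₂) / (t₂ − t₁) = ln(5.20/1.93) / (19.2 − 8.22)
  = 0.9911 / 10.98 = 0.09026 h⁻¹
t½ = ln2 / k = 0.693147 / 0.09026 = 7.679 h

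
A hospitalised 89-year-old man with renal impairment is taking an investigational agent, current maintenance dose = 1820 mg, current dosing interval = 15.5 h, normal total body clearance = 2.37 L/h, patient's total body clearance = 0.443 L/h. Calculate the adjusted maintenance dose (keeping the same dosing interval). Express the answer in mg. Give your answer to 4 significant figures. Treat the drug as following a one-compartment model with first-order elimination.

To keep the same average steady-state level, dosing rate must scale with clearance.
CL ratio = 0.443 / 2.37 = 0.1869
New dose (same interval) = 1820 × 0.1869 = 340.2 mg

340.2 mg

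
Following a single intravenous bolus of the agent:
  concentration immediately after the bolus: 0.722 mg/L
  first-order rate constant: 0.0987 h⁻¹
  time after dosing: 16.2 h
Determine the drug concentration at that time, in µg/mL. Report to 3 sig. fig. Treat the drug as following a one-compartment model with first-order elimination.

C = C₀ · e^(−k·t) = 0.7220 × e^(−0.09870 × 16.2)
  = 0.7220 × 0.2021 = 0.1459 mg/L
(0.1459 mg/L = 0.1459 µg/mL)

0.146 µg/mL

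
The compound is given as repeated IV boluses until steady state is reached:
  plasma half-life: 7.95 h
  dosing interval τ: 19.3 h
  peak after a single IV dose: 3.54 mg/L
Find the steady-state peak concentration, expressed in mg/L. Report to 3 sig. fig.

4.35 mg/L

k = ln2 / t½ = 0.693147 / 7.95 = 0.08719 h⁻¹
e^(−kτ) = e^(−0.08719 × 19.3) = 0.1859
Accumulation ratio R = 1 / (1 − e^(−kτ)) = 1 / (1 − 0.1859) = 1.228
Steady-state peak = C₀ × R = 3.54 × 1.228 = 4.347 mg/L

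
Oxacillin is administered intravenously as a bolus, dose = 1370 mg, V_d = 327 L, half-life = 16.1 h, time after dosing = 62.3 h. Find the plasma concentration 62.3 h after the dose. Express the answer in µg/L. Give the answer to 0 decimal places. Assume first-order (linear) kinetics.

C₀ = Dose / Vd = 1370 / 327 = 4.190 mg/L
k = ln2 / t½ = 0.693147 / 16.1 = 0.04305 h⁻¹
C = C₀ · e^(−k·t) = 4.190 × e^(−0.04305 × 62.3)
  = 4.190 × 0.06843 = 0.2867 mg/L
Convert: 0.2867 mg/L × 1000 = 286.7 µg/L

287 µg/L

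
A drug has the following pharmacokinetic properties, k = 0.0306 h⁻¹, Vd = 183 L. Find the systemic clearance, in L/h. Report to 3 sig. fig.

CL = k × Vd = 0.0306 × 183 = 5.600 L/h

5.60 L/h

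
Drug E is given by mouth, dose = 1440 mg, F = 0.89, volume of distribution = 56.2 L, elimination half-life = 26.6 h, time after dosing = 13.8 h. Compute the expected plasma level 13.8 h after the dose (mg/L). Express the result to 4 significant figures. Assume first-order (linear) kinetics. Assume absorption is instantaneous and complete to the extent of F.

15.92 mg/L

Amount reaching circulation = F × Dose = 0.89 × 1440 = 1282 mg
C₀ = F·Dose / Vd = 1282 / 56.2 = 22.81 mg/L
k = ln2 / t½ = 0.693147 / 26.6 = 0.02606 h⁻¹
C = C₀ · e^(−k·t) = 22.81 × e^(−0.02606 × 13.8)
  = 22.81 × 0.6979 = 15.92 mg/L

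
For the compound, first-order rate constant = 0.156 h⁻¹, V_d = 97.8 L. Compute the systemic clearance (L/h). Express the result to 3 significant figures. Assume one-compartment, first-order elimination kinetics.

CL = k × Vd = 0.156 × 97.8 = 15.26 L/h

15.3 L/h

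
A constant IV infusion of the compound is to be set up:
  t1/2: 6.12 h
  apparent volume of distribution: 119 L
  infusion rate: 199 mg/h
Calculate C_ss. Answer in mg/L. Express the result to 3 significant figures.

14.8 mg/L

k = ln2 / t½ = 0.693147 / 6.12 = 0.1133 h⁻¹
CL = k × Vd = 0.1133 × 119 = 13.48 L/h
At steady state Css = R₀ / CL = 199 / 13.48 = 14.76 mg/L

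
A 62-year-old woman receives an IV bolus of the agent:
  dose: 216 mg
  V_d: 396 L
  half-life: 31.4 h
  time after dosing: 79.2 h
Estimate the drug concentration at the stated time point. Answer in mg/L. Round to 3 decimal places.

C₀ = Dose / Vd = 216.0 / 396 = 0.5455 mg/L
k = ln2 / t½ = 0.693147 / 31.4 = 0.02207 h⁻¹
C = C₀ · e^(−k·t) = 0.5455 × e^(−0.02207 × 79.2)
  = 0.5455 × 0.1741 = 0.09497 mg/L

0.095 mg/L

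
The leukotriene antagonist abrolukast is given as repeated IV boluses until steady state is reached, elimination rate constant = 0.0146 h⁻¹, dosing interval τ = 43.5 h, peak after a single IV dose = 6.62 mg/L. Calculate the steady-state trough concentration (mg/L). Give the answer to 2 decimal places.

e^(−kτ) = e^(−0.01460 × 43.5) = 0.5299
Accumulation ratio R = 1 / (1 − e^(−kτ)) = 1 / (1 − 0.5299) = 2.127
Steady-state trough = C₀ × R × e^(−kτ) = 6.62 × 2.127 × 0.5299 = 7.461 mg/L

7.46 mg/L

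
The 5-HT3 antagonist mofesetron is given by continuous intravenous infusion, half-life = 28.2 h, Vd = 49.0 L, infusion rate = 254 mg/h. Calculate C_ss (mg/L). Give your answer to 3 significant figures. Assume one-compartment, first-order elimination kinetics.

211 mg/L

k = ln2 / t½ = 0.693147 / 28.2 = 0.02458 h⁻¹
CL = k × Vd = 0.02458 × 49.0 = 1.204 L/h
At steady state Css = R₀ / CL = 254 / 1.204 = 211.0 mg/L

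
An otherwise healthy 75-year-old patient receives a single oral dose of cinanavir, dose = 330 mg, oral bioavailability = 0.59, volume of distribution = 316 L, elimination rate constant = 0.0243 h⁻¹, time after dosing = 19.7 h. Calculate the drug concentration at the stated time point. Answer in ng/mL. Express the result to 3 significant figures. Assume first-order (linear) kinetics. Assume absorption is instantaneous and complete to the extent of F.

382 ng/mL

Amount reaching circulation = F × Dose = 0.59 × 330.0 = 194.7 mg
C₀ = F·Dose / Vd = 194.7 / 316 = 0.6161 mg/L
C = C₀ · e^(−k·t) = 0.6161 × e^(−0.02430 × 19.7)
  = 0.6161 × 0.6196 = 0.3817 mg/L
Convert: 0.3817 mg/L × 1000 = 381.7 ng/mL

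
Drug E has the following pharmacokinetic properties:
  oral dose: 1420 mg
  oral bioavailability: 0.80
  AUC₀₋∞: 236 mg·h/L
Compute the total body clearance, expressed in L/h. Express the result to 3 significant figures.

4.81 L/h

CL = F·Dose / AUC = 0.80 × 1420 / 236 = 4.814 L/h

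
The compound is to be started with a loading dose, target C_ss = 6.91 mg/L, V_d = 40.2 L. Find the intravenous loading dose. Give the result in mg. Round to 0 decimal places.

LD = Css × Vd = 6.91 × 40.2 = 277.8 mg

278 mg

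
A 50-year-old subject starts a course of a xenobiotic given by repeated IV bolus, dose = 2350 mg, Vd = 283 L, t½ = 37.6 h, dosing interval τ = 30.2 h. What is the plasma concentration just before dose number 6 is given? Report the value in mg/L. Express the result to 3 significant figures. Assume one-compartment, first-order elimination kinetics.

C₀ per dose = Dose / Vd = 2350 / 283 = 8.304 mg/L
k = ln2 / t½ = 0.693147 / 37.6 = 0.01843 h⁻¹
Fraction remaining after one interval: r = e^(−kτ) = e^(−0.01843 × 30.2) = 0.5732
Before dose 6, 5 doses have been given (aged 1τ, 2τ, 3τ, 4τ, 5τ).
C_trough = C₀ × (r + r² + … + r^5) = C₀ × r(1−r^5)/(1−r)
        = 8.304 × 0.5732 × (1 − 0.06188) / (1 − 0.5732) = 10.46 mg/L

10.5 mg/L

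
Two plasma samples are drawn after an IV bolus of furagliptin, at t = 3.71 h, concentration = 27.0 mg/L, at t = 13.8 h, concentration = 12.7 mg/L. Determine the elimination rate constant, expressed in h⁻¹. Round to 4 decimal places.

0.0748 h⁻¹

k = ln(C₁/C₂) / (t₂ − t₁) = ln(27.0/12.7) / (13.8 − 3.71)
  = 0.7542 / 10.09 = 0.07475 h⁻¹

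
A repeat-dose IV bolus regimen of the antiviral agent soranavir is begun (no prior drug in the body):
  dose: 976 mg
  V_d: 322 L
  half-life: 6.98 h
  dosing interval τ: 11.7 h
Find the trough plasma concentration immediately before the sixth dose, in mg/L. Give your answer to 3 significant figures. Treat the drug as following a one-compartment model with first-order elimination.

C₀ per dose = Dose / Vd = 976 / 322 = 3.031 mg/L
k = ln2 / t½ = 0.693147 / 6.98 = 0.09930 h⁻¹
Fraction remaining after one interval: r = e^(−kτ) = e^(−0.09930 × 11.7) = 0.3129
Before dose 6, 5 doses have been given (aged 1τ, 2τ, 3τ, 4τ, 5τ).
C_trough = C₀ × (r + r² + … + r^5) = C₀ × r(1−r^5)/(1−r)
        = 3.031 × 0.3129 × (1 − 0.002999) / (1 − 0.3129) = 1.376 mg/L

1.38 mg/L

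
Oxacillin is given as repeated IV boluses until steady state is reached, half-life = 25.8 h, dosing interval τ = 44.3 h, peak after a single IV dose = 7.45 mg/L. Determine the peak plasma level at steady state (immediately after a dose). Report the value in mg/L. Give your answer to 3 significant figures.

k = ln2 / t½ = 0.693147 / 25.8 = 0.02687 h⁻¹
e^(−kτ) = e^(−0.02687 × 44.3) = 0.3041
Accumulation ratio R = 1 / (1 − e^(−kτ)) = 1 / (1 − 0.3041) = 1.437
Steady-state peak = C₀ × R = 7.45 × 1.437 = 10.71 mg/L

10.7 mg/L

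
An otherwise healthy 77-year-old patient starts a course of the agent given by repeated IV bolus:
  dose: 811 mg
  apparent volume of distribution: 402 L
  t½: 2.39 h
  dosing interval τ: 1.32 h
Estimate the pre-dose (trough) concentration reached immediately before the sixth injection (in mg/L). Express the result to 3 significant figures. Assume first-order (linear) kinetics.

C₀ per dose = Dose / Vd = 811 / 402 = 2.017 mg/L
k = ln2 / t½ = 0.693147 / 2.39 = 0.2900 h⁻¹
Fraction remaining after one interval: r = e^(−kτ) = e^(−0.2900 × 1.32) = 0.6819
Before dose 6, 5 doses have been given (aged 1τ, 2τ, 3τ, 4τ, 5τ).
C_trough = C₀ × (r + r² + … + r^5) = C₀ × r(1−r^5)/(1−r)
        = 2.017 × 0.6819 × (1 − 0.1474) / (1 − 0.6819) = 3.686 mg/L

3.69 mg/L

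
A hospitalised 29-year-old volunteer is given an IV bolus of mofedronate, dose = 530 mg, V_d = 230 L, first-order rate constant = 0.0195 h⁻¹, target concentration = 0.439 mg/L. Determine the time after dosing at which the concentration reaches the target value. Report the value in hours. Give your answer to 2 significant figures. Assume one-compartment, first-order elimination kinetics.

85 h

C₀ = Dose / Vd = 530.0 / 230 = 2.304 mg/L
t = ln(C₀ / C) / k = ln(2.304 / 0.439) / 0.01950
  = ln(5.248) / 0.01950 = 1.658 / 0.01950 = 85.03 h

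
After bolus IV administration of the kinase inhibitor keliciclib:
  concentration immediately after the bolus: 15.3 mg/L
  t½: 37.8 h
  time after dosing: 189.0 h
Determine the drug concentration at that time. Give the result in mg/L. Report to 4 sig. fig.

0.4781 mg/L

k = ln2 / t½ = 0.693147 / 37.8 = 0.01834 h⁻¹
t / t½ = 189.0 / 37.8 = 5 half-lives
C = C₀ × (1/2)^5 = 15.30 × 0.03125 = 0.4781 mg/L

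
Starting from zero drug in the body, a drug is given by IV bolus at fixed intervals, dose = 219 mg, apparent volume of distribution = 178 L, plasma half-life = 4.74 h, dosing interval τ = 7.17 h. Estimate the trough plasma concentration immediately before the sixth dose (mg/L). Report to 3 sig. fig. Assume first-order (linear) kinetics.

C₀ per dose = Dose / Vd = 219 / 178 = 1.230 mg/L
k = ln2 / t½ = 0.693147 / 4.74 = 0.1462 h⁻¹
Fraction remaining after one interval: r = e^(−kτ) = e^(−0.1462 × 7.17) = 0.3505
Before dose 6, 5 doses have been given (aged 1τ, 2τ, 3τ, 4τ, 5τ).
C_trough = C₀ × (r + r² + … + r^5) = C₀ × r(1−r^5)/(1−r)
        = 1.230 × 0.3505 × (1 − 0.005290) / (1 − 0.3505) = 0.6603 mg/L

0.660 mg/L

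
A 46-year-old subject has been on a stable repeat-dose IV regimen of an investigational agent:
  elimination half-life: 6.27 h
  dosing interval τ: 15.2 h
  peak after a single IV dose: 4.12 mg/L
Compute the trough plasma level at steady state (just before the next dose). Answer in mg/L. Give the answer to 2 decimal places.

0.94 mg/L

k = ln2 / t½ = 0.693147 / 6.27 = 0.1105 h⁻¹
e^(−kτ) = e^(−0.1105 × 15.2) = 0.1864
Accumulation ratio R = 1 / (1 − e^(−kτ)) = 1 / (1 − 0.1864) = 1.229
Steady-state trough = C₀ × R × e^(−kτ) = 4.12 × 1.229 × 0.1864 = 0.9438 mg/L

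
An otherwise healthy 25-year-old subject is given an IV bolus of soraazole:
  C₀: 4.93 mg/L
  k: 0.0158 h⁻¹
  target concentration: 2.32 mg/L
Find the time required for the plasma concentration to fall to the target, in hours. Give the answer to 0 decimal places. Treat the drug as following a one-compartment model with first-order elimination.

48 h

t = ln(C₀ / C) / k = ln(4.930 / 2.32) / 0.01580
  = ln(2.125) / 0.01580 = 0.7538 / 0.01580 = 47.71 h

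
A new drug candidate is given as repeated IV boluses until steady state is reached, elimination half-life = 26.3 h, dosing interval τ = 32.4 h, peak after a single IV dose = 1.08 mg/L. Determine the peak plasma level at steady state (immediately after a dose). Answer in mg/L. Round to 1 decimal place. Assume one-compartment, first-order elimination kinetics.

k = ln2 / t½ = 0.693147 / 26.3 = 0.02636 h⁻¹
e^(−kτ) = e^(−0.02636 × 32.4) = 0.4257
Accumulation ratio R = 1 / (1 − e^(−kτ)) = 1 / (1 − 0.4257) = 1.741
Steady-state peak = C₀ × R = 1.08 × 1.741 = 1.880 mg/L

1.9 mg/L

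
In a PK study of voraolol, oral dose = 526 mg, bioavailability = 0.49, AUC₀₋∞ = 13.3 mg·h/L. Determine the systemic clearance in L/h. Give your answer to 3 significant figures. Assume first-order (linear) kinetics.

CL = F·Dose / AUC = 0.49 × 526 / 13.3 = 19.38 L/h

19.4 L/h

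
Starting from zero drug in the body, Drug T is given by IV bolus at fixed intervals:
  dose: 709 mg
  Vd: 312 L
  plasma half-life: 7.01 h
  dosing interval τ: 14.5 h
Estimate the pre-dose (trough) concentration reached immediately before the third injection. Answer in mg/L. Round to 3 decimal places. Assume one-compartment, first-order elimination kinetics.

0.671 mg/L

C₀ per dose = Dose / Vd = 709 / 312 = 2.272 mg/L
k = ln2 / t½ = 0.693147 / 7.01 = 0.09888 h⁻¹
Fraction remaining after one interval: r = e^(−kτ) = e^(−0.09888 × 14.5) = 0.2384
Before dose 3, 2 doses have been given (aged 1τ, 2τ).
C_trough = C₀ × (r + r²) = 2.272 × (0.2384 + 0.05683) = 0.6708 mg/L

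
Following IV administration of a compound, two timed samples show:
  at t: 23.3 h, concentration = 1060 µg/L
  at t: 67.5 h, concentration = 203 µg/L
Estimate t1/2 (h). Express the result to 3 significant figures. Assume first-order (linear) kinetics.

18.5 h

k = ln(C₁/C₂) / (t₂ − t₁) = ln(1060/203) / (67.5 − 23.3)
  = 1.653 / 44.20 = 0.03740 h⁻¹
t½ = ln2 / k = 0.693147 / 0.03740 = 18.53 h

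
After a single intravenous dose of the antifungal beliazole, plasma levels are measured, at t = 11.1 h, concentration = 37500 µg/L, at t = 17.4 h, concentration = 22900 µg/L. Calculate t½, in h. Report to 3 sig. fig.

8.85 h

k = ln(C₁/C₂) / (t₂ − t₁) = ln(37500/22900) / (17.4 − 11.1)
  = 0.4932 / 6.300 = 0.07829 h⁻¹
t½ = ln2 / k = 0.693147 / 0.07829 = 8.854 h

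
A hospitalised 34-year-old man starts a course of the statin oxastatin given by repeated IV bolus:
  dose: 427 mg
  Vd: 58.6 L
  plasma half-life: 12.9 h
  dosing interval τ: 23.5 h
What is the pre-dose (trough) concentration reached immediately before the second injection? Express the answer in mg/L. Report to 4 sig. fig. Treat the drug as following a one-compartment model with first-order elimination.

C₀ per dose = Dose / Vd = 427 / 58.6 = 7.287 mg/L
k = ln2 / t½ = 0.693147 / 12.9 = 0.05373 h⁻¹
Fraction remaining after one interval: r = e^(−kτ) = e^(−0.05373 × 23.5) = 0.2829
Before dose 2, 1 dose has been given (aged 1τ).
C_trough = C₀ × r = 7.287 × 0.2829 = 2.061 mg/L

2.061 mg/L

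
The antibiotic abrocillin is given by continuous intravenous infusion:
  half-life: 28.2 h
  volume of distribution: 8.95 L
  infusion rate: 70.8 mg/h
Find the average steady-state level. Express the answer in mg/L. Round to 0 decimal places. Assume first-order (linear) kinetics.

k = ln2 / t½ = 0.693147 / 28.2 = 0.02458 h⁻¹
CL = k × Vd = 0.02458 × 8.95 = 0.2200 L/h
At steady state Css = R₀ / CL = 70.8 / 0.2200 = 321.8 mg/L

322 mg/L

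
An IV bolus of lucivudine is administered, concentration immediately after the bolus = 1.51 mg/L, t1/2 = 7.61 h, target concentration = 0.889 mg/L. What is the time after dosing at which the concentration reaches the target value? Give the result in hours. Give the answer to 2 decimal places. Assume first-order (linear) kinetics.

k = ln2 / t½ = 0.693147 / 7.61 = 0.09108 h⁻¹
t = ln(C₀ / C) / k = ln(1.510 / 0.889) / 0.09108
  = ln(1.699) / 0.09108 = 0.5300 / 0.09108 = 5.819 h

5.82 h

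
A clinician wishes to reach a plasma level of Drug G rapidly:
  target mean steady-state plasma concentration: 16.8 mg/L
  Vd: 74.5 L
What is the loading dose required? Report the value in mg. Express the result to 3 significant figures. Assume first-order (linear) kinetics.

1250 mg

LD = Css × Vd = 16.8 × 74.5 = 1252 mg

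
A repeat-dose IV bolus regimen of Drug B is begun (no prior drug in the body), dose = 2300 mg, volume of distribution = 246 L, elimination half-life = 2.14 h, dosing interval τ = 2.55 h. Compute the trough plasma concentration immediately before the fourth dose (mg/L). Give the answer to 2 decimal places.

6.67 mg/L

C₀ per dose = Dose / Vd = 2300 / 246 = 9.350 mg/L
k = ln2 / t½ = 0.693147 / 2.14 = 0.3239 h⁻¹
Fraction remaining after one interval: r = e^(−kτ) = e^(−0.3239 × 2.55) = 0.4378
Before dose 4, 3 doses have been given (aged 1τ, 2τ, 3τ).
C_trough = C₀ × (r + r² + … + r^3) = C₀ × r(1−r^3)/(1−r)
        = 9.350 × 0.4378 × (1 − 0.08391) / (1 − 0.4378) = 6.670 mg/L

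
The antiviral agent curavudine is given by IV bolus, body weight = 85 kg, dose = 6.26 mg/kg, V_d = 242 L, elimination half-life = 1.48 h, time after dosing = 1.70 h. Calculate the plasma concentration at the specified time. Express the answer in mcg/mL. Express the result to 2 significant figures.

0.99 mcg/mL

Total dose = 6.26 × 85 = 532.1 mg
C₀ = Dose / Vd = 532.1 / 242 = 2.199 mg/L
k = ln2 / t½ = 0.693147 / 1.48 = 0.4683 h⁻¹
C = C₀ · e^(−k·t) = 2.199 × e^(−0.4683 × 1.70)
  = 2.199 × 0.4511 = 0.9920 mg/L
(0.9920 mg/L = 0.9920 mcg/mL)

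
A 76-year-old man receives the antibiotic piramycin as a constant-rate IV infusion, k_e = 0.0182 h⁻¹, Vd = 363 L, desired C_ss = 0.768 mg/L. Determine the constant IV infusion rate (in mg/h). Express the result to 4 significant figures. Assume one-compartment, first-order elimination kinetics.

5.074 mg/h

CL = k × Vd = 0.01820 × 363 = 6.607 L/h
At steady state, infusion rate R₀ = Css × CL = 0.768 × 6.607 = 5.074 mg/h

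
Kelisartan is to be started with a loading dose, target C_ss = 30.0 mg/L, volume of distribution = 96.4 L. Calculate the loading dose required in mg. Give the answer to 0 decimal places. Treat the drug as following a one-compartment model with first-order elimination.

LD = Css × Vd = 30.0 × 96.4 = 2892 mg

2892 mg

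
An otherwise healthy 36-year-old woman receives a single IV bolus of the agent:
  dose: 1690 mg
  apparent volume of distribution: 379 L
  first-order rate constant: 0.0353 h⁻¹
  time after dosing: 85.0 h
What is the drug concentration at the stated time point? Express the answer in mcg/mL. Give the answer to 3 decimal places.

C₀ = Dose / Vd = 1690 / 379 = 4.459 mg/L
C = C₀ · e^(−k·t) = 4.459 × e^(−0.03530 × 85.0)
  = 4.459 × 0.04976 = 0.2219 mg/L
(0.2219 mg/L = 0.2219 mcg/mL)

0.222 mcg/mL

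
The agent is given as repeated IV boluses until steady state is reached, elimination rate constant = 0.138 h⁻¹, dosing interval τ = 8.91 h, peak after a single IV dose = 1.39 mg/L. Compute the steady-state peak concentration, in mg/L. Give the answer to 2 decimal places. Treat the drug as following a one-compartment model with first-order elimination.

1.96 mg/L

e^(−kτ) = e^(−0.1380 × 8.91) = 0.2924
Accumulation ratio R = 1 / (1 − e^(−kτ)) = 1 / (1 − 0.2924) = 1.413
Steady-state peak = C₀ × R = 1.39 × 1.413 = 1.964 mg/L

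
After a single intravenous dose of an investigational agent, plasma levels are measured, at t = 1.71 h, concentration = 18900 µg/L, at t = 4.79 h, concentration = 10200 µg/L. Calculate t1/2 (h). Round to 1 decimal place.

3.5 h

k = ln(C₁/C₂) / (t₂ − t₁) = ln(18900/10200) / (4.79 − 1.71)
  = 0.6168 / 3.080 = 0.2003 h⁻¹
t½ = ln2 / k = 0.693147 / 0.2003 = 3.461 h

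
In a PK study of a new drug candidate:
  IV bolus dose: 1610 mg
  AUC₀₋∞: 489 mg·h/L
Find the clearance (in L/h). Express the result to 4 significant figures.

3.292 L/h

CL = Dose / AUC = 1610 / 489 = 3.292 L/h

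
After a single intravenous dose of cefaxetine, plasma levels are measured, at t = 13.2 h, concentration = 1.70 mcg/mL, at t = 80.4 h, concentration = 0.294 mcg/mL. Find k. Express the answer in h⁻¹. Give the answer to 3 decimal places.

k = ln(C₁/C₂) / (t₂ − t₁) = ln(1.70/0.294) / (80.4 − 13.2)
  = 1.755 / 67.20 = 0.02612 h⁻¹

0.026 h⁻¹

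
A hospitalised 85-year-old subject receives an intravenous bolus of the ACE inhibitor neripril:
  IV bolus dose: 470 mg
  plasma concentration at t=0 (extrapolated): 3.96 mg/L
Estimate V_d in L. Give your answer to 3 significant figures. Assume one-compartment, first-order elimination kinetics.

Vd = Dose / C₀ = 470.0 / 3.96 = 118.7 L

119 L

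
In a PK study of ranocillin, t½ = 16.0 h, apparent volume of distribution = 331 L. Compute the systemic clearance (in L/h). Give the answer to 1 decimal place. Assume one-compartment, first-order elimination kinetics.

14.3 L/h

k = ln2 / t½ = 0.693147 / 16.0 = 0.04332 h⁻¹
CL = k × Vd = 0.04332 × 331 = 14.34 L/h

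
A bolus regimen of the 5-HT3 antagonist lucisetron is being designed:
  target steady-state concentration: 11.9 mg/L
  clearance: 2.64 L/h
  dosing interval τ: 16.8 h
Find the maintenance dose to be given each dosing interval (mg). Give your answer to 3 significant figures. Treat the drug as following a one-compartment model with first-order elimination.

528 mg

At steady state, Dose/τ = Css × CL.
Dose = Css × CL × τ = 11.9 × 2.640 × 16.8 = 527.8 mg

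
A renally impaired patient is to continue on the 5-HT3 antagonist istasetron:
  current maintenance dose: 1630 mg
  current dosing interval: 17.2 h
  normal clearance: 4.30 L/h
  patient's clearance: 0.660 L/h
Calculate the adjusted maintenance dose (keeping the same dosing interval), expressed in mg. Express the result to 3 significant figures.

To keep the same average steady-state level, dosing rate must scale with clearance.
CL ratio = 0.660 / 4.30 = 0.1535
New dose (same interval) = 1630 × 0.1535 = 250.2 mg

250 mg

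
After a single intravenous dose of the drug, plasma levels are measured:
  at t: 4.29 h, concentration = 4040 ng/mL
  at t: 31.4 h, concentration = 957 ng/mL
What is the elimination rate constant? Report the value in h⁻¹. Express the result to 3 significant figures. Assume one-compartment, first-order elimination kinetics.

0.0531 h⁻¹

k = ln(C₁/C₂) / (t₂ − t₁) = ln(4040/957) / (31.4 − 4.29)
  = 1.440 / 27.11 = 0.05312 h⁻¹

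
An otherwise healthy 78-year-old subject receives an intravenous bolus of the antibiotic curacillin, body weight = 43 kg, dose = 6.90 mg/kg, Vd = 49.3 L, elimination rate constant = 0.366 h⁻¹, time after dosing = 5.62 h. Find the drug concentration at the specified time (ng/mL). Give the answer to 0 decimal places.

769 ng/mL

Total dose = 6.90 × 43 = 296.7 mg
C₀ = Dose / Vd = 296.7 / 49.3 = 6.018 mg/L
C = C₀ · e^(−k·t) = 6.018 × e^(−0.3660 × 5.62)
  = 6.018 × 0.1278 = 0.7691 mg/L
Convert: 0.7691 mg/L × 1000 = 769.1 ng/mL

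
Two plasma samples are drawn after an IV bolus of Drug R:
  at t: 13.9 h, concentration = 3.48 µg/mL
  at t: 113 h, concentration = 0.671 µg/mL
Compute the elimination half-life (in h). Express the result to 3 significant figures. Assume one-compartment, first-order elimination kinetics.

41.7 h

k = ln(C₁/C₂) / (t₂ − t₁) = ln(3.48/0.671) / (113 − 13.9)
  = 1.646 / 99.10 = 0.01661 h⁻¹
t½ = ln2 / k = 0.693147 / 0.01661 = 41.73 h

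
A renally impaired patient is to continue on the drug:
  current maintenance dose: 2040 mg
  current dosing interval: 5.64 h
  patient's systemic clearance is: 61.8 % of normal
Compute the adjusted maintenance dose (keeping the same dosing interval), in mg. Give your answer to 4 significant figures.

1261 mg

To keep the same average steady-state level, dosing rate must scale with clearance.
CL ratio = 61.8 / 100 = 0.6180
New dose (same interval) = 2040 × 0.6180 = 1261 mg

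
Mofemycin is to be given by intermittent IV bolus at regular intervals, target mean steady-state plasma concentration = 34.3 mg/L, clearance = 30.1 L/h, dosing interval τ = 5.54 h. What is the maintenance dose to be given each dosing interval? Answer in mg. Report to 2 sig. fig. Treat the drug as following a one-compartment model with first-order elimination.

5700 mg

At steady state, Dose/τ = Css × CL.
Dose = Css × CL × τ = 34.3 × 30.10 × 5.54 = 5720 mg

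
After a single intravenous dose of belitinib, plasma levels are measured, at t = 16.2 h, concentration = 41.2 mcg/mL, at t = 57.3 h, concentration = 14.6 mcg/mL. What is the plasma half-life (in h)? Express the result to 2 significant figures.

27 h

k = ln(C₁/C₂) / (t₂ − t₁) = ln(41.2/14.6) / (57.3 − 16.2)
  = 1.037 / 41.10 = 0.02523 h⁻¹
t½ = ln2 / k = 0.693147 / 0.02523 = 27.47 h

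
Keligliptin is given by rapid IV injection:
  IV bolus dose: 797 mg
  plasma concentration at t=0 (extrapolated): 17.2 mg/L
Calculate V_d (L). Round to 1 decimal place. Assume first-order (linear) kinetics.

Vd = Dose / C₀ = 797.0 / 17.2 = 46.34 L

46.3 L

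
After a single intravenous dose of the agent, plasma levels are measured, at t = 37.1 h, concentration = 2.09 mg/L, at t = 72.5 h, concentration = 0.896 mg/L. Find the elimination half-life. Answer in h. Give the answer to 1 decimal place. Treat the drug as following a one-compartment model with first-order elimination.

29.0 h

k = ln(C₁/C₂) / (t₂ − t₁) = ln(2.09/0.896) / (72.5 − 37.1)
  = 0.8470 / 35.40 = 0.02393 h⁻¹
t½ = ln2 / k = 0.693147 / 0.02393 = 28.97 h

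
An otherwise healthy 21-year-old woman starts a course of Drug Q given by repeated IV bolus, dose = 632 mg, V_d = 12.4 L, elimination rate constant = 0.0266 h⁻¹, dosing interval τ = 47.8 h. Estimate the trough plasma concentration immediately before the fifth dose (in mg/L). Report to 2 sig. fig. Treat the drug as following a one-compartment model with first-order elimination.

C₀ per dose = Dose / Vd = 632 / 12.4 = 50.97 mg/L
Fraction remaining after one interval: r = e^(−kτ) = e^(−0.02660 × 47.8) = 0.2804
Before dose 5, 4 doses have been given (aged 1τ, 2τ, 3τ, 4τ).
C_trough = C₀ × (r + r² + … + r^4) = C₀ × r(1−r^4)/(1−r)
        = 50.97 × 0.2804 × (1 − 0.006182) / (1 − 0.2804) = 19.74 mg/L

20 mg/L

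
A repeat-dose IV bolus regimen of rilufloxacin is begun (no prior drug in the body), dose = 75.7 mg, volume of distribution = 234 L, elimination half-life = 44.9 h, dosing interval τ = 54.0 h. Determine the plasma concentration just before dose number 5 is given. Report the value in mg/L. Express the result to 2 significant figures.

0.24 mg/L

C₀ per dose = Dose / Vd = 75.7 / 234 = 0.3235 mg/L
k = ln2 / t½ = 0.693147 / 44.9 = 0.01544 h⁻¹
Fraction remaining after one interval: r = e^(−kτ) = e^(−0.01544 × 54.0) = 0.4344
Before dose 5, 4 doses have been given (aged 1τ, 2τ, 3τ, 4τ).
C_trough = C₀ × (r + r² + … + r^4) = C₀ × r(1−r^4)/(1−r)
        = 0.3235 × 0.4344 × (1 − 0.03561) / (1 − 0.4344) = 0.2396 mg/L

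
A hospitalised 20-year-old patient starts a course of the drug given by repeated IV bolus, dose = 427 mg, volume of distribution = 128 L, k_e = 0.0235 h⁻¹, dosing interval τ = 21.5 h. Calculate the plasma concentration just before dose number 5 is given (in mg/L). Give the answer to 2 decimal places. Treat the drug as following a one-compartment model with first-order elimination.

C₀ per dose = Dose / Vd = 427 / 128 = 3.336 mg/L
Fraction remaining after one interval: r = e^(−kτ) = e^(−0.02350 × 21.5) = 0.6034
Before dose 5, 4 doses have been given (aged 1τ, 2τ, 3τ, 4τ).
C_trough = C₀ × (r + r² + … + r^4) = C₀ × r(1−r^4)/(1−r)
        = 3.336 × 0.6034 × (1 − 0.1326) / (1 − 0.6034) = 4.402 mg/L

4.40 mg/L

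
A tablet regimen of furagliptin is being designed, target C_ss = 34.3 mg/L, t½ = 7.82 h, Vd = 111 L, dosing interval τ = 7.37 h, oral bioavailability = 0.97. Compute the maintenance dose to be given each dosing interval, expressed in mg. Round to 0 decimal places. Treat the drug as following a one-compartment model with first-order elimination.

k = ln2 / t½ = 0.693147 / 7.82 = 0.08864 h⁻¹
CL = k × Vd = 0.08864 × 111 = 9.839 L/h
At steady state, F × (Dose/τ) = Css × CL.
Dose = Css × CL × τ / F = 34.3 × 9.839 × 7.37 / 0.97 = 2564 mg

2564 mg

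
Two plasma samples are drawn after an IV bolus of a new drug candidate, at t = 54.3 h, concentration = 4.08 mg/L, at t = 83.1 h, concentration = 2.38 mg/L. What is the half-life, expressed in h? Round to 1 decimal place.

k = ln(C₁/C₂) / (t₂ − t₁) = ln(4.08/2.38) / (83.1 − 54.3)
  = 0.5390 / 28.80 = 0.01872 h⁻¹
t½ = ln2 / k = 0.693147 / 0.01872 = 37.03 h

37.0 h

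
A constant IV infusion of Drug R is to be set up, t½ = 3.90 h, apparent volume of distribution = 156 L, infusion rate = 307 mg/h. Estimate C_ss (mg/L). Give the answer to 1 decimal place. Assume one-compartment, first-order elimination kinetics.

11.1 mg/L

k = ln2 / t½ = 0.693147 / 3.90 = 0.1777 h⁻¹
CL = k × Vd = 0.1777 × 156 = 27.72 L/h
At steady state Css = R₀ / CL = 307 / 27.72 = 11.08 mg/L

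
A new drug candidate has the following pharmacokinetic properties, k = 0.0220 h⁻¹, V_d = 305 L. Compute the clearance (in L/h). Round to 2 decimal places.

CL = k × Vd = 0.0220 × 305 = 6.710 L/h

6.71 L/h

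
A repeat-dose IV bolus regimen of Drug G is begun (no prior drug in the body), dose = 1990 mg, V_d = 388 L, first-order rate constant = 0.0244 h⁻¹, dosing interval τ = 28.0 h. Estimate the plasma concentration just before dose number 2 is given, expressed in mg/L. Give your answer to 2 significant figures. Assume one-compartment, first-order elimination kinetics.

2.6 mg/L

C₀ per dose = Dose / Vd = 1990 / 388 = 5.129 mg/L
Fraction remaining after one interval: r = e^(−kτ) = e^(−0.02440 × 28.0) = 0.5050
Before dose 2, 1 dose has been given (aged 1τ).
C_trough = C₀ × r = 5.129 × 0.5050 = 2.590 mg/L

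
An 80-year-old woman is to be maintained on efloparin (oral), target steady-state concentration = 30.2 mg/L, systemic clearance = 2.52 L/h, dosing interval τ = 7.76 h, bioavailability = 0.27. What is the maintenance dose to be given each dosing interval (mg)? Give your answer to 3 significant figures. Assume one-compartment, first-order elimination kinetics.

2190 mg

At steady state, F × (Dose/τ) = Css × CL.
Dose = Css × CL × τ / F = 30.2 × 2.520 × 7.76 / 0.27 = 2187 mg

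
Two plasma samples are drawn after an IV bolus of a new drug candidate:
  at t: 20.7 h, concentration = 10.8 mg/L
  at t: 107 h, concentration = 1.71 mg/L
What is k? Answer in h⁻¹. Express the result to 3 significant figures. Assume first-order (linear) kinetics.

k = ln(C₁/C₂) / (t₂ − t₁) = ln(10.8/1.71) / (107 − 20.7)
  = 1.843 / 86.30 = 0.02136 h⁻¹

0.0214 h⁻¹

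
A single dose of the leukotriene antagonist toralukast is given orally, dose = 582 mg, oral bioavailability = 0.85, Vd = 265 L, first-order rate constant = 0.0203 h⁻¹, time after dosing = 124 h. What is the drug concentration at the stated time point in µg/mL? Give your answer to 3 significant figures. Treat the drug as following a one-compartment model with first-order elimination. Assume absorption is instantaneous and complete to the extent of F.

Amount reaching circulation = F × Dose = 0.85 × 582.0 = 494.7 mg
C₀ = F·Dose / Vd = 494.7 / 265 = 1.867 mg/L
C = C₀ · e^(−k·t) = 1.867 × e^(−0.02030 × 124)
  = 1.867 × 0.08069 = 0.1506 mg/L
(0.1506 mg/L = 0.1506 µg/mL)

0.151 µg/mL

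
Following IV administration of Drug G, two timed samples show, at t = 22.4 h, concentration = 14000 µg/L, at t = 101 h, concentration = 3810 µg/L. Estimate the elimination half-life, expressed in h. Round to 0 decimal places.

k = ln(C₁/C₂) / (t₂ − t₁) = ln(14000/3810) / (101 − 22.4)
  = 1.301 / 78.60 = 0.01655 h⁻¹
t½ = ln2 / k = 0.693147 / 0.01655 = 41.88 h

42 h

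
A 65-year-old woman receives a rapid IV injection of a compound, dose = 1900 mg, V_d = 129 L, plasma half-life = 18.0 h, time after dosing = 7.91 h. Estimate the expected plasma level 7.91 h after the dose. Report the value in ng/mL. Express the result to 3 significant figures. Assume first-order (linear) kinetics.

C₀ = Dose / Vd = 1900 / 129 = 14.73 mg/L
k = ln2 / t½ = 0.693147 / 18.0 = 0.03851 h⁻¹
C = C₀ · e^(−k·t) = 14.73 × e^(−0.03851 × 7.91)
  = 14.73 × 0.7374 = 10.86 mg/L
Convert: 10.86 mg/L × 1000 = 10860 ng/mL

10900 ng/mL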